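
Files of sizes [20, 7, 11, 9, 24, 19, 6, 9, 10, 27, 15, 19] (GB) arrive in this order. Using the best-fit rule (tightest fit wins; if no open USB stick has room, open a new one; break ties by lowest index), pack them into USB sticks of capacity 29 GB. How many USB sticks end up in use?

7

  20 → USB stick 1 (new)  [load 20/29]
  7 → USB stick 1  [load 27/29]
  11 → USB stick 2 (new)  [load 11/29]
  9 → USB stick 2  [load 20/29]
  24 → USB stick 3 (new)  [load 24/29]
  19 → USB stick 4 (new)  [load 19/29]
  6 → USB stick 2  [load 26/29]
  9 → USB stick 4  [load 28/29]
  10 → USB stick 5 (new)  [load 10/29]
  27 → USB stick 6 (new)  [load 27/29]
  15 → USB stick 5  [load 25/29]
  19 → USB stick 7 (new)  [load 19/29]
7 USB sticks opened.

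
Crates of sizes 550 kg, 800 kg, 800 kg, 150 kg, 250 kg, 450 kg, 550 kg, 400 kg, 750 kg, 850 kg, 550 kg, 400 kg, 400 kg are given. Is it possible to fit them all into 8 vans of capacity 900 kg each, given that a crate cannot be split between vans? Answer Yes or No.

Total = 6900 kg; ⌈6900/900⌉ = 8.
The bound of 8 does not rule out 8, but exhaustive search shows no assignment into 8 vans of capacity 900 kg exists — the minimum is 9.

No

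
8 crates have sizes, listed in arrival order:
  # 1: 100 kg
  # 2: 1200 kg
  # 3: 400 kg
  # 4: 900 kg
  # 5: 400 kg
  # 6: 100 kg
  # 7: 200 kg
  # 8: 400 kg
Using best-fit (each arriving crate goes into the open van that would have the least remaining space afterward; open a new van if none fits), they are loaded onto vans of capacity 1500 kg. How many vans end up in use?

  100 → van 1 (new)  [load 100/1500]
  1200 → van 1  [load 1300/1500]
  400 → van 2 (new)  [load 400/1500]
  900 → van 2  [load 1300/1500]
  400 → van 3 (new)  [load 400/1500]
  100 → van 1  [load 1400/1500]
  200 → van 2  [load 1500/1500]
  400 → van 3  [load 800/1500]
3 vans opened.

3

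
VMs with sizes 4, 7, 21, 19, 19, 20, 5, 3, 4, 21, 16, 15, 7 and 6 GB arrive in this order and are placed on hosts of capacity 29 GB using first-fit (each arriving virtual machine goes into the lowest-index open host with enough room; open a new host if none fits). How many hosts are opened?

  4 → host 1 (new)  [load 4/29]
  7 → host 1  [load 11/29]
  21 → host 2 (new)  [load 21/29]
  19 → host 3 (new)  [load 19/29]
  19 → host 4 (new)  [load 19/29]
  20 → host 5 (new)  [load 20/29]
  5 → host 1  [load 16/29]
  3 → host 1  [load 19/29]
  4 → host 1  [load 23/29]
  21 → host 6 (new)  [load 21/29]
  16 → host 7 (new)  [load 16/29]
  15 → host 8 (new)  [load 15/29]
  7 → host 2  [load 28/29]
  6 → host 1  [load 29/29]
8 hosts opened.

8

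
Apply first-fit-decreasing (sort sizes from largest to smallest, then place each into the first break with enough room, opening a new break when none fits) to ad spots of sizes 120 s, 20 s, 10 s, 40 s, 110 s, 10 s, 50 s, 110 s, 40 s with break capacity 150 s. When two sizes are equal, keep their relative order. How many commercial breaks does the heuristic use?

4

Sorted descending: 120, 110, 110, 50, 40, 40, 20, 10, 10.
  120 → break 1 (new)  [load 120/150]
  110 → break 2 (new)  [load 110/150]
  110 → break 3 (new)  [load 110/150]
  50 → break 4 (new)  [load 50/150]
  40 → break 2  [load 150/150]
  40 → break 3  [load 150/150]
  20 → break 1  [load 140/150]
  10 → break 1  [load 150/150]
  10 → break 4  [load 60/150]
4 commercial breaks opened.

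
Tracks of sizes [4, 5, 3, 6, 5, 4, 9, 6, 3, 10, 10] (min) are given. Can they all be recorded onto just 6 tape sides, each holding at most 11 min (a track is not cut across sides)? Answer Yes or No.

Total = 65 min; ⌈65/11⌉ = 6.
The bound of 6 does not rule out 6, but exhaustive search shows no assignment into 6 tape sides of capacity 11 min exists — the minimum is 7.

No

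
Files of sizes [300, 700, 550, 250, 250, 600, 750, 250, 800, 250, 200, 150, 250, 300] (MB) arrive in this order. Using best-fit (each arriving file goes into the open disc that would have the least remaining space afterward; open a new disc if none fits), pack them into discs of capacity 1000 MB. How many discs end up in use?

  300 → disc 1 (new)  [load 300/1000]
  700 → disc 1  [load 1000/1000]
  550 → disc 2 (new)  [load 550/1000]
  250 → disc 2  [load 800/1000]
  250 → disc 3 (new)  [load 250/1000]
  600 → disc 3  [load 850/1000]
  750 → disc 4 (new)  [load 750/1000]
  250 → disc 4  [load 1000/1000]
  800 → disc 5 (new)  [load 800/1000]
  250 → disc 6 (new)  [load 250/1000]
  200 → disc 2  [load 1000/1000]
  150 → disc 3  [load 1000/1000]
  250 → disc 6  [load 500/1000]
  300 → disc 6  [load 800/1000]
6 discs opened.

6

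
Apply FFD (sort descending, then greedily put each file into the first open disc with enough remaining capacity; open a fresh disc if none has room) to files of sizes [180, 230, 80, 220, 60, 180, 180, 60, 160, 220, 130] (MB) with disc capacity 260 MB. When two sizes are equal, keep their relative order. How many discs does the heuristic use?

Sorted descending: 230, 220, 220, 180, 180, 180, 160, 130, 80, 60, 60.
  230 → disc 1 (new)  [load 230/260]
  220 → disc 2 (new)  [load 220/260]
  220 → disc 3 (new)  [load 220/260]
  180 → disc 4 (new)  [load 180/260]
  180 → disc 5 (new)  [load 180/260]
  180 → disc 6 (new)  [load 180/260]
  160 → disc 7 (new)  [load 160/260]
  130 → disc 8 (new)  [load 130/260]
  80 → disc 4  [load 260/260]
  60 → disc 5  [load 240/260]
  60 → disc 6  [load 240/260]
8 discs opened.

8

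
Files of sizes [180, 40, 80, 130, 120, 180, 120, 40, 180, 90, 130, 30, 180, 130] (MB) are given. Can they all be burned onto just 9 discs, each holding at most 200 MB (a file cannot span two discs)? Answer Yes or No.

Total = 1630 MB; ⌈1630/200⌉ = 9.
The bound of 9 does not rule out 9, but exhaustive search shows no assignment into 9 discs of capacity 200 MB exists — the minimum is 10.

No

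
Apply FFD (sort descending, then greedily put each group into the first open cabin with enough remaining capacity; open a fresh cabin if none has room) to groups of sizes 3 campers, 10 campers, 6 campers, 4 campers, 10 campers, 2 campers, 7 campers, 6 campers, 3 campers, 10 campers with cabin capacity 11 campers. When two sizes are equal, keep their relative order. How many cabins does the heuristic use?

Sorted descending: 10, 10, 10, 7, 6, 6, 4, 3, 3, 2.
  10 → cabin 1 (new)  [load 10/11]
  10 → cabin 2 (new)  [load 10/11]
  10 → cabin 3 (new)  [load 10/11]
  7 → cabin 4 (new)  [load 7/11]
  6 → cabin 5 (new)  [load 6/11]
  6 → cabin 6 (new)  [load 6/11]
  4 → cabin 4  [load 11/11]
  3 → cabin 5  [load 9/11]
  3 → cabin 6  [load 9/11]
  2 → cabin 5  [load 11/11]
6 cabins opened.

6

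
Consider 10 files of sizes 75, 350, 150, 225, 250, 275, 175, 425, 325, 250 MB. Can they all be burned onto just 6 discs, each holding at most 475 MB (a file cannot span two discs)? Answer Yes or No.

Yes

A valid assignment using 6 discs:
  disc 1: 425 = 425
  disc 2: 350 + 75 = 425
  disc 3: 325 + 150 = 475
  disc 4: 275 + 175 = 450
  disc 5: 250 + 225 = 475
  disc 6: 250 = 250
Every load is within 475 MB, so 6 discs suffice.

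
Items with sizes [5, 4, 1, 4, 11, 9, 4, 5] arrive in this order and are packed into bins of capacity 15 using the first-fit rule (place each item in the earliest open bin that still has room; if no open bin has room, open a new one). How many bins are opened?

  5 → bin 1 (new)  [load 5/15]
  4 → bin 1  [load 9/15]
  1 → bin 1  [load 10/15]
  4 → bin 1  [load 14/15]
  11 → bin 2 (new)  [load 11/15]
  9 → bin 3 (new)  [load 9/15]
  4 → bin 2  [load 15/15]
  5 → bin 3  [load 14/15]
3 bins opened.

3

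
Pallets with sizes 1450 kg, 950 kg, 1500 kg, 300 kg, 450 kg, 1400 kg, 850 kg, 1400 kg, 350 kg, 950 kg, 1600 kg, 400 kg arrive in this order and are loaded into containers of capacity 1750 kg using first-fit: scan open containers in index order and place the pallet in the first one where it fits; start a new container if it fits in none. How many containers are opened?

  1450 → container 1 (new)  [load 1450/1750]
  950 → container 2 (new)  [load 950/1750]
  1500 → container 3 (new)  [load 1500/1750]
  300 → container 1  [load 1750/1750]
  450 → container 2  [load 1400/1750]
  1400 → container 4 (new)  [load 1400/1750]
  850 → container 5 (new)  [load 850/1750]
  1400 → container 6 (new)  [load 1400/1750]
  350 → container 2  [load 1750/1750]
  950 → container 7 (new)  [load 950/1750]
  1600 → container 8 (new)  [load 1600/1750]
  400 → container 5  [load 1250/1750]
8 containers opened.

8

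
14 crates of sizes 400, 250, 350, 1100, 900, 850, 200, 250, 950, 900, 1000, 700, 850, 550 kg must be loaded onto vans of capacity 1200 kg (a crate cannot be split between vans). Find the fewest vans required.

Total = 1100 + 1000 + 950 + 900 + 900 + 850 + 850 + 700 + 550 + 400 + 350 + 250 + 250 + 200 = 9250 kg.
Lower bound: ⌈9250/1200⌉ = 8 vans.
A packing using 9 vans:
  van 1: 1100 = 1100
  van 2: 1000 + 200 = 1200
  van 3: 950 + 250 = 1200
  van 4: 900 + 250 = 1150
  van 5: 900 = 900
  van 6: 850 + 350 = 1200
  van 7: 850 = 850
  van 8: 700 + 400 = 1100
  van 9: 550 = 550
No arrangement into 8 vans stays within capacity, so 9 is optimal.

9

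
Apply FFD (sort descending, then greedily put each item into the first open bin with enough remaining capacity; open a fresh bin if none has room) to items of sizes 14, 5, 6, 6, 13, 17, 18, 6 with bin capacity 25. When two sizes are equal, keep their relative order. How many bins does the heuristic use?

4

Sorted descending: 18, 17, 14, 13, 6, 6, 6, 5.
  18 → bin 1 (new)  [load 18/25]
  17 → bin 2 (new)  [load 17/25]
  14 → bin 3 (new)  [load 14/25]
  13 → bin 4 (new)  [load 13/25]
  6 → bin 1  [load 24/25]
  6 → bin 2  [load 23/25]
  6 → bin 3  [load 20/25]
  5 → bin 3  [load 25/25]
4 bins opened.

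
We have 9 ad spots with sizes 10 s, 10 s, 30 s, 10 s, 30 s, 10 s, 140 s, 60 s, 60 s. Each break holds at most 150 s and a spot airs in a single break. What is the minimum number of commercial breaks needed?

Total = 140 + 60 + 60 + 30 + 30 + 10 + 10 + 10 + 10 = 360 s.
Lower bound: ⌈360/150⌉ = 3 commercial breaks.
A packing using 3 commercial breaks:
  break 1: 140 + 10 = 150
  break 2: 60 + 60 + 30 = 150
  break 3: 30 + 10 + 10 + 10 = 60
This matches the lower bound, so 3 is optimal.

3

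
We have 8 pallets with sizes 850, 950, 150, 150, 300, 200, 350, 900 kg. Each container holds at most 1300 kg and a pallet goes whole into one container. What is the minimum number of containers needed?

3

Total = 950 + 900 + 850 + 350 + 300 + 200 + 150 + 150 = 3850 kg.
Lower bound: ⌈3850/1300⌉ = 3 containers.
A packing using 3 containers:
  container 1: 950 + 350 = 1300
  container 2: 900 + 200 + 150 = 1250
  container 3: 850 + 300 + 150 = 1300
This matches the lower bound, so 3 is optimal.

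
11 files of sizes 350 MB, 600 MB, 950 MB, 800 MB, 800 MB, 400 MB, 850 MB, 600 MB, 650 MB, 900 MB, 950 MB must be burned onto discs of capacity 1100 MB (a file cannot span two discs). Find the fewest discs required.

Total = 950 + 950 + 900 + 850 + 800 + 800 + 650 + 600 + 600 + 400 + 350 = 7850 MB.
Lower bound: ⌈7850/1100⌉ = 8 discs.
Also, 9 files each exceed 550 MB, and no two of those can share a disc, so at least 9 discs are needed.
A packing using 9 discs:
  disc 1: 950 = 950
  disc 2: 950 = 950
  disc 3: 900 = 900
  disc 4: 850 = 850
  disc 5: 800 = 800
  disc 6: 800 = 800
  disc 7: 650 + 400 = 1050
  disc 8: 600 + 350 = 950
  disc 9: 600 = 600
This matches the lower bound, so 9 is optimal.

9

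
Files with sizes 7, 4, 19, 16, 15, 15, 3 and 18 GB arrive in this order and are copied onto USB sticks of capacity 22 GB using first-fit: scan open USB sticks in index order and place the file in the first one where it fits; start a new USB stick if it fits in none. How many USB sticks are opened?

  7 → USB stick 1 (new)  [load 7/22]
  4 → USB stick 1  [load 11/22]
  19 → USB stick 2 (new)  [load 19/22]
  16 → USB stick 3 (new)  [load 16/22]
  15 → USB stick 4 (new)  [load 15/22]
  15 → USB stick 5 (new)  [load 15/22]
  3 → USB stick 1  [load 14/22]
  18 → USB stick 6 (new)  [load 18/22]
6 USB sticks opened.

6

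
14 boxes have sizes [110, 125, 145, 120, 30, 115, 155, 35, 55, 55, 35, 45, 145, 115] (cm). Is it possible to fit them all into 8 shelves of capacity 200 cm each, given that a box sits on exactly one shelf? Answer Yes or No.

Yes

A valid assignment using 8 shelves:
  shelf 1: 155 + 45 = 200
  shelf 2: 145 + 55 = 200
  shelf 3: 145 + 55 = 200
  shelf 4: 125 + 35 + 35 = 195
  shelf 5: 120 + 30 = 150
  shelf 6: 115 = 115
  shelf 7: 115 = 115
  shelf 8: 110 = 110
Every load is within 200 cm, so 8 shelves suffice.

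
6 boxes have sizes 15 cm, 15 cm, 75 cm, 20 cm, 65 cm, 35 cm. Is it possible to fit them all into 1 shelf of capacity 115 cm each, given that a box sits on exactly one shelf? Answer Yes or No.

Total = 225 cm; ⌈225/115⌉ = 2.
At least 2 shelves are required, but only 1 is allowed.

No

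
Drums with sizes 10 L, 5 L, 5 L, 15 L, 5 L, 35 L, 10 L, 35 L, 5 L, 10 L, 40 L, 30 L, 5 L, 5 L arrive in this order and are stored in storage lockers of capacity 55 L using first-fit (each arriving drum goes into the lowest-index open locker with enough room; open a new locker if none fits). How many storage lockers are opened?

  10 → locker 1 (new)  [load 10/55]
  5 → locker 1  [load 15/55]
  5 → locker 1  [load 20/55]
  15 → locker 1  [load 35/55]
  5 → locker 1  [load 40/55]
  35 → locker 2 (new)  [load 35/55]
  10 → locker 1  [load 50/55]
  35 → locker 3 (new)  [load 35/55]
  5 → locker 1  [load 55/55]
  10 → locker 2  [load 45/55]
  40 → locker 4 (new)  [load 40/55]
  30 → locker 5 (new)  [load 30/55]
  5 → locker 2  [load 50/55]
  5 → locker 2  [load 55/55]
5 storage lockers opened.

5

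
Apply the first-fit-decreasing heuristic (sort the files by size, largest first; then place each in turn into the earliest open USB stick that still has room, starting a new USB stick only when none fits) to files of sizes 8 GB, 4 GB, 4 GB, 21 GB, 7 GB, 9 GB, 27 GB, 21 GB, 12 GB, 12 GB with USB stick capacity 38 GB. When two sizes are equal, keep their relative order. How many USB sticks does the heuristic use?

Sorted descending: 27, 21, 21, 12, 12, 9, 8, 7, 4, 4.
  27 → USB stick 1 (new)  [load 27/38]
  21 → USB stick 2 (new)  [load 21/38]
  21 → USB stick 3 (new)  [load 21/38]
  12 → USB stick 2  [load 33/38]
  12 → USB stick 3  [load 33/38]
  9 → USB stick 1  [load 36/38]
  8 → USB stick 4 (new)  [load 8/38]
  7 → USB stick 4  [load 15/38]
  4 → USB stick 2  [load 37/38]
  4 → USB stick 3  [load 37/38]
4 USB sticks opened.

4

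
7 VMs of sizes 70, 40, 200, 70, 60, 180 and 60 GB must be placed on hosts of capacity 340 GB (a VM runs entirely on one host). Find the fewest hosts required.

Total = 200 + 180 + 70 + 70 + 60 + 60 + 40 = 680 GB.
Lower bound: ⌈680/340⌉ = 2 hosts.
A packing using 2 hosts:
  host 1: 200 + 70 + 70 = 340
  host 2: 180 + 60 + 60 + 40 = 340
This matches the lower bound, so 2 is optimal.

2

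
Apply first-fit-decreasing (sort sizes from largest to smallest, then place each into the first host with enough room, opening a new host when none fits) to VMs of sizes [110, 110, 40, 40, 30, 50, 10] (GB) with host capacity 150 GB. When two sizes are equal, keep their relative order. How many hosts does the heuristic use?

Sorted descending: 110, 110, 50, 40, 40, 30, 10.
  110 → host 1 (new)  [load 110/150]
  110 → host 2 (new)  [load 110/150]
  50 → host 3 (new)  [load 50/150]
  40 → host 1  [load 150/150]
  40 → host 2  [load 150/150]
  30 → host 3  [load 80/150]
  10 → host 3  [load 90/150]
3 hosts opened.

3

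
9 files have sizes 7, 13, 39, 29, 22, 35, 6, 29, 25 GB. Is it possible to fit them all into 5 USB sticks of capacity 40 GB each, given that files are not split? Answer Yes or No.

No

Total = 205 GB; ⌈205/40⌉ = 6.
At least 6 USB sticks are required, but only 5 are allowed.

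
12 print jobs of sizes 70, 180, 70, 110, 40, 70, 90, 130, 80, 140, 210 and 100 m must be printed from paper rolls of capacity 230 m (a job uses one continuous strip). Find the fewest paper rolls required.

6

Total = 210 + 180 + 140 + 130 + 110 + 100 + 90 + 80 + 70 + 70 + 70 + 40 = 1290 m.
Lower bound: ⌈1290/230⌉ = 6 paper rolls.
A packing using 6 paper rolls:
  roll 1: 210 = 210
  roll 2: 180 + 40 = 220
  roll 3: 140 + 90 = 230
  roll 4: 130 + 100 = 230
  roll 5: 110 + 80 = 190
  roll 6: 70 + 70 + 70 = 210
This matches the lower bound, so 6 is optimal.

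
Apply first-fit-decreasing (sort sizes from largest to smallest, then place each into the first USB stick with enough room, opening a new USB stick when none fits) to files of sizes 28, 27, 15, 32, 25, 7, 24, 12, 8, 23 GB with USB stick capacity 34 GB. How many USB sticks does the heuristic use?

Sorted descending: 32, 28, 27, 25, 24, 23, 15, 12, 8, 7.
  32 → USB stick 1 (new)  [load 32/34]
  28 → USB stick 2 (new)  [load 28/34]
  27 → USB stick 3 (new)  [load 27/34]
  25 → USB stick 4 (new)  [load 25/34]
  24 → USB stick 5 (new)  [load 24/34]
  23 → USB stick 6 (new)  [load 23/34]
  15 → USB stick 7 (new)  [load 15/34]
  12 → USB stick 7  [load 27/34]
  8 → USB stick 4  [load 33/34]
  7 → USB stick 3  [load 34/34]
7 USB sticks opened.

7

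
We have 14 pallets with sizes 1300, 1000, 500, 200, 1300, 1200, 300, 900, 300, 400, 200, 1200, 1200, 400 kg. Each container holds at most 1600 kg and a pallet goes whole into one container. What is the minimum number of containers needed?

Total = 1300 + 1300 + 1200 + 1200 + 1200 + 1000 + 900 + 500 + 400 + 400 + 300 + 300 + 200 + 200 = 10400 kg.
Lower bound: ⌈10400/1600⌉ = 7 containers.
A packing using 7 containers:
  container 1: 1300 + 300 = 1600
  container 2: 1300 + 300 = 1600
  container 3: 1200 + 400 = 1600
  container 4: 1200 + 400 = 1600
  container 5: 1200 + 200 + 200 = 1600
  container 6: 1000 + 500 = 1500
  container 7: 900 = 900
This matches the lower bound, so 7 is optimal.

7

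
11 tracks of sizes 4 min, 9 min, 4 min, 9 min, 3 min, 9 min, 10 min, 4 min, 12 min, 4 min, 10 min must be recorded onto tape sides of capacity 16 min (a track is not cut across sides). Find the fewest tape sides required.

6

Total = 12 + 10 + 10 + 9 + 9 + 9 + 4 + 4 + 4 + 4 + 3 = 78 min.
Lower bound: ⌈78/16⌉ = 5 tape sides.
Also, 6 tracks each exceed 8 min, and no two of those can share a side, so at least 6 tape sides are needed.
A packing using 6 tape sides:
  side 1: 12 + 4 = 16
  side 2: 10 + 4 = 14
  side 3: 10 + 4 = 14
  side 4: 9 + 4 + 3 = 16
  side 5: 9 = 9
  side 6: 9 = 9
This matches the lower bound, so 6 is optimal.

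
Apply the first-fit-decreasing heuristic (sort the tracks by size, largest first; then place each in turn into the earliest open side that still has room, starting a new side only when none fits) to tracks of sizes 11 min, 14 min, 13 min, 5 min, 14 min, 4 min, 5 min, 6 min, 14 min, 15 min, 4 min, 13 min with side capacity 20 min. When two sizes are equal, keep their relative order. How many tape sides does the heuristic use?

Sorted descending: 15, 14, 14, 14, 13, 13, 11, 6, 5, 5, 4, 4.
  15 → side 1 (new)  [load 15/20]
  14 → side 2 (new)  [load 14/20]
  14 → side 3 (new)  [load 14/20]
  14 → side 4 (new)  [load 14/20]
  13 → side 5 (new)  [load 13/20]
  13 → side 6 (new)  [load 13/20]
  11 → side 7 (new)  [load 11/20]
  6 → side 2  [load 20/20]
  5 → side 1  [load 20/20]
  5 → side 3  [load 19/20]
  4 → side 4  [load 18/20]
  4 → side 5  [load 17/20]
7 tape sides opened.

7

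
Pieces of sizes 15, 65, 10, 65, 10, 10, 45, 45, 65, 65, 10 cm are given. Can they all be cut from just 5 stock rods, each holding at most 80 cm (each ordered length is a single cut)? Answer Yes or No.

No

Total = 405 cm; ⌈405/80⌉ = 6.
At least 6 stock rods are required, but only 5 are allowed.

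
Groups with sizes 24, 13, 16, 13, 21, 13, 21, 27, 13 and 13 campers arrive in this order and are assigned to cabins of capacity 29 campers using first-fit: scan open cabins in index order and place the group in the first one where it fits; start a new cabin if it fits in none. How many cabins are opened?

7

  24 → cabin 1 (new)  [load 24/29]
  13 → cabin 2 (new)  [load 13/29]
  16 → cabin 2  [load 29/29]
  13 → cabin 3 (new)  [load 13/29]
  21 → cabin 4 (new)  [load 21/29]
  13 → cabin 3  [load 26/29]
  21 → cabin 5 (new)  [load 21/29]
  27 → cabin 6 (new)  [load 27/29]
  13 → cabin 7 (new)  [load 13/29]
  13 → cabin 7  [load 26/29]
7 cabins opened.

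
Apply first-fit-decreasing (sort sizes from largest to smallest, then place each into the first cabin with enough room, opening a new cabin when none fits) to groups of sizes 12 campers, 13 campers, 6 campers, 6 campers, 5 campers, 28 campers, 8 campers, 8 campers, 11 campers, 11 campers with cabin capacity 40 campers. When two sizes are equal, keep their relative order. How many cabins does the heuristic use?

3

Sorted descending: 28, 13, 12, 11, 11, 8, 8, 6, 6, 5.
  28 → cabin 1 (new)  [load 28/40]
  13 → cabin 2 (new)  [load 13/40]
  12 → cabin 1  [load 40/40]
  11 → cabin 2  [load 24/40]
  11 → cabin 2  [load 35/40]
  8 → cabin 3 (new)  [load 8/40]
  8 → cabin 3  [load 16/40]
  6 → cabin 3  [load 22/40]
  6 → cabin 3  [load 28/40]
  5 → cabin 2  [load 40/40]
3 cabins opened.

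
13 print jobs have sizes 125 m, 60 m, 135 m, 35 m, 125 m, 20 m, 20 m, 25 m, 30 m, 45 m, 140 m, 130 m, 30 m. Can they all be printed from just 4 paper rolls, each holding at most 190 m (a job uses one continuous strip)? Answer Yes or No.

No

Total = 920 m; ⌈920/190⌉ = 5.
At least 5 paper rolls are required, but only 4 are allowed.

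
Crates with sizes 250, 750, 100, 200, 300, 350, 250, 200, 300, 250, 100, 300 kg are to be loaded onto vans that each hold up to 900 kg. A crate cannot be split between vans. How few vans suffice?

4

Total = 750 + 350 + 300 + 300 + 300 + 250 + 250 + 250 + 200 + 200 + 100 + 100 = 3350 kg.
Lower bound: ⌈3350/900⌉ = 4 vans.
A packing using 4 vans:
  van 1: 750 + 100 = 850
  van 2: 350 + 300 + 250 = 900
  van 3: 300 + 300 + 250 = 850
  van 4: 250 + 200 + 200 + 100 = 750
This matches the lower bound, so 4 is optimal.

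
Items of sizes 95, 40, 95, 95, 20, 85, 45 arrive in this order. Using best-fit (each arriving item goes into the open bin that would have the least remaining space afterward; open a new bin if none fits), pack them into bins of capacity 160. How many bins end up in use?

  95 → bin 1 (new)  [load 95/160]
  40 → bin 1  [load 135/160]
  95 → bin 2 (new)  [load 95/160]
  95 → bin 3 (new)  [load 95/160]
  20 → bin 1  [load 155/160]
  85 → bin 4 (new)  [load 85/160]
  45 → bin 2  [load 140/160]
4 bins opened.

4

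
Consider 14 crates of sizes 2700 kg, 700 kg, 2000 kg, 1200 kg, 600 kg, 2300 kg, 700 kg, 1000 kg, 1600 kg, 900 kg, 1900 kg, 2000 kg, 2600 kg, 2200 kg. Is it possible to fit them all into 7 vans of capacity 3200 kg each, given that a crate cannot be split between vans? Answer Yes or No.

Total = 22400 kg; ⌈22400/3200⌉ = 7.
The bound of 7 does not rule out 7, but exhaustive search shows no assignment into 7 vans of capacity 3200 kg exists — the minimum is 8.

No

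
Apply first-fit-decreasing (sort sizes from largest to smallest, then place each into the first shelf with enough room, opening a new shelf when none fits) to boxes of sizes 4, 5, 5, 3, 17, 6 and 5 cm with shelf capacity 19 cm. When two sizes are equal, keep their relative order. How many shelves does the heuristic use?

Sorted descending: 17, 6, 5, 5, 5, 4, 3.
  17 → shelf 1 (new)  [load 17/19]
  6 → shelf 2 (new)  [load 6/19]
  5 → shelf 2  [load 11/19]
  5 → shelf 2  [load 16/19]
  5 → shelf 3 (new)  [load 5/19]
  4 → shelf 3  [load 9/19]
  3 → shelf 2  [load 19/19]
3 shelves opened.

3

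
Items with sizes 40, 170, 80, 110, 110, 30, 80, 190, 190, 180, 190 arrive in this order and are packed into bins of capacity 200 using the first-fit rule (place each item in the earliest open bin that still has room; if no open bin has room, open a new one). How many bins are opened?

  40 → bin 1 (new)  [load 40/200]
  170 → bin 2 (new)  [load 170/200]
  80 → bin 1  [load 120/200]
  110 → bin 3 (new)  [load 110/200]
  110 → bin 4 (new)  [load 110/200]
  30 → bin 1  [load 150/200]
  80 → bin 3  [load 190/200]
  190 → bin 5 (new)  [load 190/200]
  190 → bin 6 (new)  [load 190/200]
  180 → bin 7 (new)  [load 180/200]
  190 → bin 8 (new)  [load 190/200]
8 bins opened.

8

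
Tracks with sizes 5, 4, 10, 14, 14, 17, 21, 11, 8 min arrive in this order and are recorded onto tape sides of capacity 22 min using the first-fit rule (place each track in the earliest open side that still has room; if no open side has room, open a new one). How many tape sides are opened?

6

  5 → side 1 (new)  [load 5/22]
  4 → side 1  [load 9/22]
  10 → side 1  [load 19/22]
  14 → side 2 (new)  [load 14/22]
  14 → side 3 (new)  [load 14/22]
  17 → side 4 (new)  [load 17/22]
  21 → side 5 (new)  [load 21/22]
  11 → side 6 (new)  [load 11/22]
  8 → side 2  [load 22/22]
6 tape sides opened.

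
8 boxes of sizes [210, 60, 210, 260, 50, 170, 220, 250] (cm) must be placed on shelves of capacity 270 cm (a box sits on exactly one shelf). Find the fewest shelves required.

Total = 260 + 250 + 220 + 210 + 210 + 170 + 60 + 50 = 1430 cm.
Lower bound: ⌈1430/270⌉ = 6 shelves.
A packing using 6 shelves:
  shelf 1: 260 = 260
  shelf 2: 250 = 250
  shelf 3: 220 + 50 = 270
  shelf 4: 210 + 60 = 270
  shelf 5: 210 = 210
  shelf 6: 170 = 170
This matches the lower bound, so 6 is optimal.

6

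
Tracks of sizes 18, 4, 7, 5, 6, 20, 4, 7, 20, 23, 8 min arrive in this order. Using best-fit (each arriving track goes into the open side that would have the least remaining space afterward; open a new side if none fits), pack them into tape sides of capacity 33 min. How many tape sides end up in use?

  18 → side 1 (new)  [load 18/33]
  4 → side 1  [load 22/33]
  7 → side 1  [load 29/33]
  5 → side 2 (new)  [load 5/33]
  6 → side 2  [load 11/33]
  20 → side 2  [load 31/33]
  4 → side 1  [load 33/33]
  7 → side 3 (new)  [load 7/33]
  20 → side 3  [load 27/33]
  23 → side 4 (new)  [load 23/33]
  8 → side 4  [load 31/33]
4 tape sides opened.

4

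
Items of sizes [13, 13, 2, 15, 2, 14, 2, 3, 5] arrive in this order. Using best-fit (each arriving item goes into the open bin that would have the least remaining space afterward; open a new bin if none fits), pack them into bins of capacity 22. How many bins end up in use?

4

  13 → bin 1 (new)  [load 13/22]
  13 → bin 2 (new)  [load 13/22]
  2 → bin 1  [load 15/22]
  15 → bin 3 (new)  [load 15/22]
  2 → bin 1  [load 17/22]
  14 → bin 4 (new)  [load 14/22]
  2 → bin 1  [load 19/22]
  3 → bin 1  [load 22/22]
  5 → bin 3  [load 20/22]
4 bins opened.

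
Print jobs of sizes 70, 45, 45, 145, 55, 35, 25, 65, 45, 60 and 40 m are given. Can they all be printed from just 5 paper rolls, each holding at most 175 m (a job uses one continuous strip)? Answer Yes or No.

A valid assignment using 4 paper rolls:
  roll 1: 145 + 25 = 170
  roll 2: 70 + 65 + 40 = 175
  roll 3: 60 + 55 + 45 = 160
  roll 4: 45 + 45 + 35 = 125
That uses only 4 ≤ 5, so 5 paper rolls are enough.

Yes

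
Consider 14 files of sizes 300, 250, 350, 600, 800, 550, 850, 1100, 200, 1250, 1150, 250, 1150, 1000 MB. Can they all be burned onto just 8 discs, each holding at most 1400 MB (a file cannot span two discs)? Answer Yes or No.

Yes

A valid assignment using 8 discs:
  disc 1: 1250 = 1250
  disc 2: 1150 + 250 = 1400
  disc 3: 1150 + 250 = 1400
  disc 4: 1100 + 300 = 1400
  disc 5: 1000 + 350 = 1350
  disc 6: 850 + 550 = 1400
  disc 7: 800 + 600 = 1400
  disc 8: 200 = 200
Every load is within 1400 MB, so 8 discs suffice.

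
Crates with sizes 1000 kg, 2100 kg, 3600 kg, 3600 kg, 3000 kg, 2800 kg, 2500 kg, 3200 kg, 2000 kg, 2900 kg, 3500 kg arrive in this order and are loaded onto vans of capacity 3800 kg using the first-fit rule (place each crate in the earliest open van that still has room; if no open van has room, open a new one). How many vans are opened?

10

  1000 → van 1 (new)  [load 1000/3800]
  2100 → van 1  [load 3100/3800]
  3600 → van 2 (new)  [load 3600/3800]
  3600 → van 3 (new)  [load 3600/3800]
  3000 → van 4 (new)  [load 3000/3800]
  2800 → van 5 (new)  [load 2800/3800]
  2500 → van 6 (new)  [load 2500/3800]
  3200 → van 7 (new)  [load 3200/3800]
  2000 → van 8 (new)  [load 2000/3800]
  2900 → van 9 (new)  [load 2900/3800]
  3500 → van 10 (new)  [load 3500/3800]
10 vans opened.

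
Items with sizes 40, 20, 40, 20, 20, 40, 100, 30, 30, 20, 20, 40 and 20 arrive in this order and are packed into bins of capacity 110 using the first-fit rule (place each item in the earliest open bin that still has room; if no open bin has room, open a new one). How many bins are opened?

5

  40 → bin 1 (new)  [load 40/110]
  20 → bin 1  [load 60/110]
  40 → bin 1  [load 100/110]
  20 → bin 2 (new)  [load 20/110]
  20 → bin 2  [load 40/110]
  40 → bin 2  [load 80/110]
  100 → bin 3 (new)  [load 100/110]
  30 → bin 2  [load 110/110]
  30 → bin 4 (new)  [load 30/110]
  20 → bin 4  [load 50/110]
  20 → bin 4  [load 70/110]
  40 → bin 4  [load 110/110]
  20 → bin 5 (new)  [load 20/110]
5 bins opened.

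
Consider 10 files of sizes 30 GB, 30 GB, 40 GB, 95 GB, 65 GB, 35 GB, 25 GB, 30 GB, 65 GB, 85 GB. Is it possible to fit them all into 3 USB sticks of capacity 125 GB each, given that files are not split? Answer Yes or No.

Total = 500 GB; ⌈500/125⌉ = 4.
At least 4 USB sticks are required, but only 3 are allowed.

No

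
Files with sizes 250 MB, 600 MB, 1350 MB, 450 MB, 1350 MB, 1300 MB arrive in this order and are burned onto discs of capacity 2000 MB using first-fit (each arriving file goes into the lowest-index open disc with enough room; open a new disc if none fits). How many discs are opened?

4

  250 → disc 1 (new)  [load 250/2000]
  600 → disc 1  [load 850/2000]
  1350 → disc 2 (new)  [load 1350/2000]
  450 → disc 1  [load 1300/2000]
  1350 → disc 3 (new)  [load 1350/2000]
  1300 → disc 4 (new)  [load 1300/2000]
4 discs opened.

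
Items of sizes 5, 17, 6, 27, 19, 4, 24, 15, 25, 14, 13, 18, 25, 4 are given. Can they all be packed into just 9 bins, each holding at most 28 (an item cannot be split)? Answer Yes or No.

Yes

A valid assignment using 9 bins:
  bin 1: 27 = 27
  bin 2: 25 = 25
  bin 3: 25 = 25
  bin 4: 24 + 4 = 28
  bin 5: 19 + 6 = 25
  bin 6: 18 + 5 + 4 = 27
  bin 7: 17 = 17
  bin 8: 15 + 13 = 28
  bin 9: 14 = 14
Every load is within 28, so 9 bins suffice.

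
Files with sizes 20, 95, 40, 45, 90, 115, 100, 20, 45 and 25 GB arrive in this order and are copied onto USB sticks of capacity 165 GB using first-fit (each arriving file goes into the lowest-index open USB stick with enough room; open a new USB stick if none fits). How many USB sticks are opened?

4

  20 → USB stick 1 (new)  [load 20/165]
  95 → USB stick 1  [load 115/165]
  40 → USB stick 1  [load 155/165]
  45 → USB stick 2 (new)  [load 45/165]
  90 → USB stick 2  [load 135/165]
  115 → USB stick 3 (new)  [load 115/165]
  100 → USB stick 4 (new)  [load 100/165]
  20 → USB stick 2  [load 155/165]
  45 → USB stick 3  [load 160/165]
  25 → USB stick 4  [load 125/165]
4 USB sticks opened.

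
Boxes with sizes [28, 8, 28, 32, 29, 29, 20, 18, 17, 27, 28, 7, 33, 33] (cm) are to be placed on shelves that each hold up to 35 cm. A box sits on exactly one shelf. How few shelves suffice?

Total = 33 + 33 + 32 + 29 + 29 + 28 + 28 + 28 + 27 + 20 + 18 + 17 + 8 + 7 = 337 cm.
Lower bound: ⌈337/35⌉ = 10 shelves.
Also, 11 boxes each exceed 35/2 cm, and no two of those can share a shelf, so at least 11 shelves are needed.
A packing using 11 shelves:
  shelf 1: 33 = 33
  shelf 2: 33 = 33
  shelf 3: 32 = 32
  shelf 4: 29 = 29
  shelf 5: 29 = 29
  shelf 6: 28 + 7 = 35
  shelf 7: 28 = 28
  shelf 8: 28 = 28
  shelf 9: 27 + 8 = 35
  shelf 10: 20 = 20
  shelf 11: 18 + 17 = 35
This matches the lower bound, so 11 is optimal.

11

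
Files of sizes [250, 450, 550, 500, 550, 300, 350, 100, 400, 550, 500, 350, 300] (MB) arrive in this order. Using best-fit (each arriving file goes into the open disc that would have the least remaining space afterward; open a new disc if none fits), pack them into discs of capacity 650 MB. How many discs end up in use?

  250 → disc 1 (new)  [load 250/650]
  450 → disc 2 (new)  [load 450/650]
  550 → disc 3 (new)  [load 550/650]
  500 → disc 4 (new)  [load 500/650]
  550 → disc 5 (new)  [load 550/650]
  300 → disc 1  [load 550/650]
  350 → disc 6 (new)  [load 350/650]
  100 → disc 1  [load 650/650]
  400 → disc 7 (new)  [load 400/650]
  550 → disc 8 (new)  [load 550/650]
  500 → disc 9 (new)  [load 500/650]
  350 → disc 10 (new)  [load 350/650]
  300 → disc 6  [load 650/650]
10 discs opened.

10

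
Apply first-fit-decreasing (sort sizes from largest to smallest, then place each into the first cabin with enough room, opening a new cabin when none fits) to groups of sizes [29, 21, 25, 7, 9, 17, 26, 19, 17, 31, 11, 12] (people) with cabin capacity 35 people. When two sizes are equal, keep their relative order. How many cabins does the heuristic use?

Sorted descending: 31, 29, 26, 25, 21, 19, 17, 17, 12, 11, 9, 7.
  31 → cabin 1 (new)  [load 31/35]
  29 → cabin 2 (new)  [load 29/35]
  26 → cabin 3 (new)  [load 26/35]
  25 → cabin 4 (new)  [load 25/35]
  21 → cabin 5 (new)  [load 21/35]
  19 → cabin 6 (new)  [load 19/35]
  17 → cabin 7 (new)  [load 17/35]
  17 → cabin 7  [load 34/35]
  12 → cabin 5  [load 33/35]
  11 → cabin 6  [load 30/35]
  9 → cabin 3  [load 35/35]
  7 → cabin 4  [load 32/35]
7 cabins opened.

7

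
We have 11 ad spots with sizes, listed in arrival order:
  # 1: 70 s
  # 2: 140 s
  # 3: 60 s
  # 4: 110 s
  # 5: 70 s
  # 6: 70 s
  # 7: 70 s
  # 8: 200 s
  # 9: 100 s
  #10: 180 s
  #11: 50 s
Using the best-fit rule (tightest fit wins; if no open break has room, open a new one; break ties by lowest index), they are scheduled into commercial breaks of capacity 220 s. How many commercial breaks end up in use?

  70 → break 1 (new)  [load 70/220]
  140 → break 1  [load 210/220]
  60 → break 2 (new)  [load 60/220]
  110 → break 2  [load 170/220]
  70 → break 3 (new)  [load 70/220]
  70 → break 3  [load 140/220]
  70 → break 3  [load 210/220]
  200 → break 4 (new)  [load 200/220]
  100 → break 5 (new)  [load 100/220]
  180 → break 6 (new)  [load 180/220]
  50 → break 2  [load 220/220]
6 commercial breaks opened.

6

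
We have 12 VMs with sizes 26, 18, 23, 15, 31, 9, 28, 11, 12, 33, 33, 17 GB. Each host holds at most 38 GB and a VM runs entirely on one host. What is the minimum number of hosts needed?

Total = 33 + 33 + 31 + 28 + 26 + 23 + 18 + 17 + 15 + 12 + 11 + 9 = 256 GB.
Lower bound: ⌈256/38⌉ = 7 hosts.
A packing using 8 hosts:
  host 1: 33 = 33
  host 2: 33 = 33
  host 3: 31 = 31
  host 4: 28 + 9 = 37
  host 5: 26 + 12 = 38
  host 6: 23 + 15 = 38
  host 7: 18 + 17 = 35
  host 8: 11 = 11
No arrangement into 7 hosts stays within capacity, so 8 is optimal.

8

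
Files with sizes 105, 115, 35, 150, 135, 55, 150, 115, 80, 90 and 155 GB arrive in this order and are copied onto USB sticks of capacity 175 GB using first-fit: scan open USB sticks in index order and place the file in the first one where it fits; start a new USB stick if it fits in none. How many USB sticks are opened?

8

  105 → USB stick 1 (new)  [load 105/175]
  115 → USB stick 2 (new)  [load 115/175]
  35 → USB stick 1  [load 140/175]
  150 → USB stick 3 (new)  [load 150/175]
  135 → USB stick 4 (new)  [load 135/175]
  55 → USB stick 2  [load 170/175]
  150 → USB stick 5 (new)  [load 150/175]
  115 → USB stick 6 (new)  [load 115/175]
  80 → USB stick 7 (new)  [load 80/175]
  90 → USB stick 7  [load 170/175]
  155 → USB stick 8 (new)  [load 155/175]
8 USB sticks opened.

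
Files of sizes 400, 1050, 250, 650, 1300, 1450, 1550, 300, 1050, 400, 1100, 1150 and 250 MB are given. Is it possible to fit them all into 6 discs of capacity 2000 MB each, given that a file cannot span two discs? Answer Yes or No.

No

Total = 10900 MB; ⌈10900/2000⌉ = 6.
7 files each exceed half the capacity and cannot share a disc, forcing at least 7 discs.
At least 7 discs are required, but only 6 are allowed.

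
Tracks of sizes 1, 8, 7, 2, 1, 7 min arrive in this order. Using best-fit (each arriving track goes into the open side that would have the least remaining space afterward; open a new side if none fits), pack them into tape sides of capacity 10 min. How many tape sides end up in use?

3

  1 → side 1 (new)  [load 1/10]
  8 → side 1  [load 9/10]
  7 → side 2 (new)  [load 7/10]
  2 → side 2  [load 9/10]
  1 → side 1  [load 10/10]
  7 → side 3 (new)  [load 7/10]
3 tape sides opened.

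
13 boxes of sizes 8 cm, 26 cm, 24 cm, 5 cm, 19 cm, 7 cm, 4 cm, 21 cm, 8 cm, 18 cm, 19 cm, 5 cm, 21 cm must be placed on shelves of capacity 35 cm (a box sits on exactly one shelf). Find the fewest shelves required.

7

Total = 26 + 24 + 21 + 21 + 19 + 19 + 18 + 8 + 8 + 7 + 5 + 5 + 4 = 185 cm.
Lower bound: ⌈185/35⌉ = 6 shelves.
Also, 7 boxes each exceed 35/2 cm, and no two of those can share a shelf, so at least 7 shelves are needed.
A packing using 7 shelves:
  shelf 1: 26 + 8 = 34
  shelf 2: 24 + 8 = 32
  shelf 3: 21 + 7 + 5 = 33
  shelf 4: 21 + 5 + 4 = 30
  shelf 5: 19 = 19
  shelf 6: 19 = 19
  shelf 7: 18 = 18
This matches the lower bound, so 7 is optimal.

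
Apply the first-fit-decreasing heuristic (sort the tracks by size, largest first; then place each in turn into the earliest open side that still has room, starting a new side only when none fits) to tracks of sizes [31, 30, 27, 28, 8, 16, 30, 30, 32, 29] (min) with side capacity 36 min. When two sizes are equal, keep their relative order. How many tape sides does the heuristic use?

Sorted descending: 32, 31, 30, 30, 30, 29, 28, 27, 16, 8.
  32 → side 1 (new)  [load 32/36]
  31 → side 2 (new)  [load 31/36]
  30 → side 3 (new)  [load 30/36]
  30 → side 4 (new)  [load 30/36]
  30 → side 5 (new)  [load 30/36]
  29 → side 6 (new)  [load 29/36]
  28 → side 7 (new)  [load 28/36]
  27 → side 8 (new)  [load 27/36]
  16 → side 9 (new)  [load 16/36]
  8 → side 7  [load 36/36]
9 tape sides opened.

9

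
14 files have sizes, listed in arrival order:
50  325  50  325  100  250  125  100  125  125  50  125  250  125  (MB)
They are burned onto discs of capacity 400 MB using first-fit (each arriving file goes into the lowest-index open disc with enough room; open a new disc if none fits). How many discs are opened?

  50 → disc 1 (new)  [load 50/400]
  325 → disc 1  [load 375/400]
  50 → disc 2 (new)  [load 50/400]
  325 → disc 2  [load 375/400]
  100 → disc 3 (new)  [load 100/400]
  250 → disc 3  [load 350/400]
  125 → disc 4 (new)  [load 125/400]
  100 → disc 4  [load 225/400]
  125 → disc 4  [load 350/400]
  125 → disc 5 (new)  [load 125/400]
  50 → disc 3  [load 400/400]
  125 → disc 5  [load 250/400]
  250 → disc 6 (new)  [load 250/400]
  125 → disc 5  [load 375/400]
6 discs opened.

6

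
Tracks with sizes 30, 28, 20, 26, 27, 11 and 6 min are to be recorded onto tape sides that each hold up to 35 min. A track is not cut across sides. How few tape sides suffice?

5

Total = 30 + 28 + 27 + 26 + 20 + 11 + 6 = 148 min.
Lower bound: ⌈148/35⌉ = 5 tape sides.
A packing using 5 tape sides:
  side 1: 30 = 30
  side 2: 28 + 6 = 34
  side 3: 27 = 27
  side 4: 26 = 26
  side 5: 20 + 11 = 31
This matches the lower bound, so 5 is optimal.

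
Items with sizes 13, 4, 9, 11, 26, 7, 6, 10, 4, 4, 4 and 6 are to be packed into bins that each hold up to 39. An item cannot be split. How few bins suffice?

3

Total = 26 + 13 + 11 + 10 + 9 + 7 + 6 + 6 + 4 + 4 + 4 + 4 = 104.
Lower bound: ⌈104/39⌉ = 3 bins.
A packing using 3 bins:
  bin 1: 26 + 13 = 39
  bin 2: 11 + 10 + 9 + 7 = 37
  bin 3: 6 + 6 + 4 + 4 + 4 + 4 = 28
This matches the lower bound, so 3 is optimal.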